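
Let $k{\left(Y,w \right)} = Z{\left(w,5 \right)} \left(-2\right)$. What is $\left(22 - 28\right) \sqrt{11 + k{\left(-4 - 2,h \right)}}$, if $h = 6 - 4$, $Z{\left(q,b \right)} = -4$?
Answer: $- 6 \sqrt{19} \approx -26.153$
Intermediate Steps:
$h = 2$ ($h = 6 + \left(-4 + 0\right) = 6 - 4 = 2$)
$k{\left(Y,w \right)} = 8$ ($k{\left(Y,w \right)} = \left(-4\right) \left(-2\right) = 8$)
$\left(22 - 28\right) \sqrt{11 + k{\left(-4 - 2,h \right)}} = \left(22 - 28\right) \sqrt{11 + 8} = - 6 \sqrt{19}$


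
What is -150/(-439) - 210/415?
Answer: -5988/36437 ≈ -0.16434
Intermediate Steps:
-150/(-439) - 210/415 = -150*(-1/439) - 210*1/415 = 150/439 - 42/83 = -5988/36437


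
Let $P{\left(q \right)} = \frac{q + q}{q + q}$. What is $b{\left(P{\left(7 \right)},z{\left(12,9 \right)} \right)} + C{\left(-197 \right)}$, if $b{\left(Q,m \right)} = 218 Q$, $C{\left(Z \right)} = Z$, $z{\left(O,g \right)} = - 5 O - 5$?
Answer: $21$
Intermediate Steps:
$P{\left(q \right)} = 1$ ($P{\left(q \right)} = \frac{2 q}{2 q} = 2 q \frac{1}{2 q} = 1$)
$z{\left(O,g \right)} = -5 - 5 O$
$b{\left(P{\left(7 \right)},z{\left(12,9 \right)} \right)} + C{\left(-197 \right)} = 218 \cdot 1 - 197 = 218 - 197 = 21$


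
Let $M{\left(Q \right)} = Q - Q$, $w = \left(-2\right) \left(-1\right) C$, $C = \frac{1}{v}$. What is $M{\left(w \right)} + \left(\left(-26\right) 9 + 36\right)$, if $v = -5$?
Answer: $-198$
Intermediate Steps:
$C = - \frac{1}{5}$ ($C = \frac{1}{-5} = - \frac{1}{5} \approx -0.2$)
$w = - \frac{2}{5}$ ($w = \left(-2\right) \left(-1\right) \left(- \frac{1}{5}\right) = 2 \left(- \frac{1}{5}\right) = - \frac{2}{5} \approx -0.4$)
$M{\left(Q \right)} = 0$
$M{\left(w \right)} + \left(\left(-26\right) 9 + 36\right) = 0 + \left(\left(-26\right) 9 + 36\right) = 0 + \left(-234 + 36\right) = 0 - 198 = -198$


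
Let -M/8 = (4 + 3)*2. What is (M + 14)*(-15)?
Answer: 1470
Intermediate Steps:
M = -112 (M = -8*(4 + 3)*2 = -56*2 = -8*14 = -112)
(M + 14)*(-15) = (-112 + 14)*(-15) = -98*(-15) = 1470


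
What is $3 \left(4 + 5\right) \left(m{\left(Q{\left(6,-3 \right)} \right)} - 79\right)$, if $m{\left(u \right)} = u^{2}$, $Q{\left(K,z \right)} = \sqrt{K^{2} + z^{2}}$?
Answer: $-918$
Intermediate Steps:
$3 \left(4 + 5\right) \left(m{\left(Q{\left(6,-3 \right)} \right)} - 79\right) = 3 \left(4 + 5\right) \left(\left(\sqrt{6^{2} + \left(-3\right)^{2}}\right)^{2} - 79\right) = 3 \cdot 9 \left(\left(\sqrt{36 + 9}\right)^{2} - 79\right) = 27 \left(\left(\sqrt{45}\right)^{2} - 79\right) = 27 \left(\left(3 \sqrt{5}\right)^{2} - 79\right) = 27 \left(45 - 79\right) = 27 \left(-34\right) = -918$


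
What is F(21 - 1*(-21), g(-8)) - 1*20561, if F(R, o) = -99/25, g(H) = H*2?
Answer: -514124/25 ≈ -20565.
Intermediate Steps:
g(H) = 2*H
F(R, o) = -99/25 (F(R, o) = -99*1/25 = -99/25)
F(21 - 1*(-21), g(-8)) - 1*20561 = -99/25 - 1*20561 = -99/25 - 20561 = -514124/25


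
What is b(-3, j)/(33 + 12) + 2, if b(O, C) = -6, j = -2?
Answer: 28/15 ≈ 1.8667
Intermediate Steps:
b(-3, j)/(33 + 12) + 2 = -6/(33 + 12) + 2 = -6/45 + 2 = -6*1/45 + 2 = -2/15 + 2 = 28/15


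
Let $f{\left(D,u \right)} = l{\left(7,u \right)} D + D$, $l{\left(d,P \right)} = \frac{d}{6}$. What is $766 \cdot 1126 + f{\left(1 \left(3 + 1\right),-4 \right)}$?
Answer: $\frac{2587574}{3} \approx 8.6253 \cdot 10^{5}$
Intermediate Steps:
$l{\left(d,P \right)} = \frac{d}{6}$ ($l{\left(d,P \right)} = d \frac{1}{6} = \frac{d}{6}$)
$f{\left(D,u \right)} = \frac{13 D}{6}$ ($f{\left(D,u \right)} = \frac{1}{6} \cdot 7 D + D = \frac{7 D}{6} + D = \frac{13 D}{6}$)
$766 \cdot 1126 + f{\left(1 \left(3 + 1\right),-4 \right)} = 766 \cdot 1126 + \frac{13 \cdot 1 \left(3 + 1\right)}{6} = 862516 + \frac{13 \cdot 1 \cdot 4}{6} = 862516 + \frac{13}{6} \cdot 4 = 862516 + \frac{26}{3} = \frac{2587574}{3}$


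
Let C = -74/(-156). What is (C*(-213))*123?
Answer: -323121/26 ≈ -12428.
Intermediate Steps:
C = 37/78 (C = -74*(-1/156) = 37/78 ≈ 0.47436)
(C*(-213))*123 = ((37/78)*(-213))*123 = -2627/26*123 = -323121/26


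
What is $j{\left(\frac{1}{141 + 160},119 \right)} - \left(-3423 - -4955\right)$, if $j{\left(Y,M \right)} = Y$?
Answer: $- \frac{461131}{301} \approx -1532.0$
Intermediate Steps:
$j{\left(\frac{1}{141 + 160},119 \right)} - \left(-3423 - -4955\right) = \frac{1}{141 + 160} - \left(-3423 - -4955\right) = \frac{1}{301} - \left(-3423 + 4955\right) = \frac{1}{301} - 1532 = - \frac{461131}{301}$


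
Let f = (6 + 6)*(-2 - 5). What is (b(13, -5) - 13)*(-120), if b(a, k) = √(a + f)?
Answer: 1560 - 120*I*√71 ≈ 1560.0 - 1011.1*I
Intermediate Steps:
f = -84 (f = 12*(-7) = -84)
b(a, k) = √(-84 + a) (b(a, k) = √(a - 84) = √(-84 + a))
(b(13, -5) - 13)*(-120) = (√(-84 + 13) - 13)*(-120) = (√(-71) - 13)*(-120) = (I*√71 - 13)*(-120) = (-13 + I*√71)*(-120) = 1560 - 120*I*√71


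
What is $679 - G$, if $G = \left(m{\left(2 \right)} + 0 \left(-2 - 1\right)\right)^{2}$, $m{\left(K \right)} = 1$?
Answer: $678$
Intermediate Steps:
$G = 1$ ($G = \left(1 + 0 \left(-2 - 1\right)\right)^{2} = \left(1 + 0 \left(-3\right)\right)^{2} = \left(1 + 0\right)^{2} = 1^{2} = 1$)
$679 - G = 679 - 1 = 678$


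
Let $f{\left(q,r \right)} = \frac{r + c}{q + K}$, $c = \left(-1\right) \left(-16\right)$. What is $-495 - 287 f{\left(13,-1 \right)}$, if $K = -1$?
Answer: $- \frac{3415}{4} \approx -853.75$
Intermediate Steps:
$c = 16$
$f{\left(q,r \right)} = \frac{16 + r}{-1 + q}$ ($f{\left(q,r \right)} = \frac{r + 16}{q - 1} = \frac{16 + r}{-1 + q}$)
$-495 - 287 f{\left(13,-1 \right)} = -495 - 287 \frac{16 - 1}{-1 + 13} = -495 - 287 \cdot \frac{1}{12} \cdot 15 = -495 - \frac{1435}{4} = - \frac{3415}{4}$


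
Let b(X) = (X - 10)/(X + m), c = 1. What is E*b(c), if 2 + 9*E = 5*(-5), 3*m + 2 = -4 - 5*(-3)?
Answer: 27/4 ≈ 6.7500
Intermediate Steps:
m = 3 (m = -⅔ + (-4 - 5*(-3))/3 = -⅔ + (-4 + 15)/3 = -⅔ + (⅓)*11 = -⅔ + 11/3 = 3)
b(X) = (-10 + X)/(3 + X) (b(X) = (X - 10)/(X + 3) = (-10 + X)/(3 + X))
E = -3 (E = -2/9 + (5*(-5))/9 = -2/9 + (⅑)*(-25) = -2/9 - 25/9 = -3)
E*b(c) = -3*(-10 + 1)/(3 + 1) = -3*(-9)/4 = -3*(-9/4) = 27/4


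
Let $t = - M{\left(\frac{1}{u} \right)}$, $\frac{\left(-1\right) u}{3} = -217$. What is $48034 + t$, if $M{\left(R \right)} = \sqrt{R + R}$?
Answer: $48034 - \frac{\sqrt{1302}}{651} \approx 48034.0$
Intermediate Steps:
$u = 651$ ($u = \left(-3\right) \left(-217\right) = 651$)
$M{\left(R \right)} = \sqrt{2} \sqrt{R}$ ($M{\left(R \right)} = \sqrt{2 R} = \sqrt{2} \sqrt{R}$)
$t = - \frac{\sqrt{1302}}{651}$ ($t = - \sqrt{2} \sqrt{\frac{1}{651}} = - \frac{\sqrt{2}}{\sqrt{651}} = - \sqrt{2} \frac{\sqrt{651}}{651} = - \frac{\sqrt{1302}}{651} \approx -0.055427$)
$48034 + t = 48034 - \frac{\sqrt{1302}}{651}$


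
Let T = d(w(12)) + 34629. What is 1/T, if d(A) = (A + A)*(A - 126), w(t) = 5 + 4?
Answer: 1/32523 ≈ 3.0747e-5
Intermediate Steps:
w(t) = 9
d(A) = 2*A*(-126 + A) (d(A) = (2*A)*(-126 + A) = 2*A*(-126 + A))
T = 32523 (T = 2*9*(-126 + 9) + 34629 = 2*9*(-117) + 34629 = -2106 + 34629 = 32523)
1/T = 1/32523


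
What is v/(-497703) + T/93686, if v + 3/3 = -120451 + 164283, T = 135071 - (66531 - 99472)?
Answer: 39756862685/23313901629 ≈ 1.7053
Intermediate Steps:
T = 168012 (T = 135071 - 1*(-32941) = 135071 + 32941 = 168012)
v = 43831 (v = -1 + (-120451 + 164283) = -1 + 43832 = 43831)
v/(-497703) + T/93686 = 43831/(-497703) + 168012/93686 = 43831*(-1/497703) + 168012*(1/93686) = -43831/497703 + 84006/46843 = 39756862685/23313901629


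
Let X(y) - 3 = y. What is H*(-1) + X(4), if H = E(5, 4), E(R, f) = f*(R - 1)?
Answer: -9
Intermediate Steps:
X(y) = 3 + y
E(R, f) = f*(-1 + R)
H = 16 (H = 4*(-1 + 5) = 4*4 = 16)
H*(-1) + X(4) = 16*(-1) + (3 + 4) = -16 + 7 = -9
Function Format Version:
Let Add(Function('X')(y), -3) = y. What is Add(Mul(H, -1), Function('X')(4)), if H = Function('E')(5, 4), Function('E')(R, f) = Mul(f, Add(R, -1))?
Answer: -9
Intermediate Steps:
Function('X')(y) = Add(3, y)
Function('E')(R, f) = Mul(f, Add(-1, R))
H = 16 (H = Mul(4, Add(-1, 5)) = Mul(4, 4) = 16)
Add(Mul(H, -1), Function('X')(4)) = Add(Mul(16, -1), Add(3, 4)) = Add(-16, 7) = -9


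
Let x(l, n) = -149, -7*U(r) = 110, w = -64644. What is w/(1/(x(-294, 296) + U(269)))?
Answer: 74534532/7 ≈ 1.0648e+7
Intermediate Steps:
U(r) = -110/7 (U(r) = -⅐*110 = -110/7)
w/(1/(x(-294, 296) + U(269))) = -64644/(1/(-149 - 110/7)) = -64644/(1/(-1153/7)) = -64644/(-7/1153) = -64644*(-1153/7) = 74534532/7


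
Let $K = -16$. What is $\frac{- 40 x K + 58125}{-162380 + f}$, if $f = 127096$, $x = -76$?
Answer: $- \frac{9485}{35284} \approx -0.26882$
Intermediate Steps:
$\frac{- 40 x K + 58125}{-162380 + f} = \frac{\left(-40\right) \left(-76\right) \left(-16\right) + 58125}{-162380 + 127096} = \frac{3040 \left(-16\right) + 58125}{-35284} = \left(-48640 + 58125\right) \left(- \frac{1}{35284}\right) = 9485 \left(- \frac{1}{35284}\right) = - \frac{9485}{35284}$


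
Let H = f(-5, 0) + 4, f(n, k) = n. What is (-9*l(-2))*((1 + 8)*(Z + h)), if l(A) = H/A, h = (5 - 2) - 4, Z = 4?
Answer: -243/2 ≈ -121.50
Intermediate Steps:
h = -1 (h = 3 - 4 = -1)
H = -1 (H = -5 + 4 = -1)
l(A) = -1/A
(-9*l(-2))*((1 + 8)*(Z + h)) = (-(-9)/(-2))*((1 + 8)*(4 - 1)) = (-(-9)*(-1)/2)*(9*3) = -9*½*27 = -9/2*27 = -243/2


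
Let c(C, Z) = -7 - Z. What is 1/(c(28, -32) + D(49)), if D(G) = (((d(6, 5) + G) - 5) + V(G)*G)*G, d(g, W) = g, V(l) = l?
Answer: 1/120124 ≈ 8.3247e-6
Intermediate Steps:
D(G) = G*(1 + G + G²) (D(G) = (((6 + G) - 5) + G*G)*G = ((1 + G) + G²)*G = (1 + G + G²)*G = G*(1 + G + G²))
1/(c(28, -32) + D(49)) = 1/((-7 - 1*(-32)) + 49*(1 + 49 + 49²)) = 1/((-7 + 32) + 49*(1 + 49 + 2401)) = 1/(25 + 49*2451) = 1/(25 + 120099) = 1/120124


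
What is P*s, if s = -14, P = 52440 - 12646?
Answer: -557116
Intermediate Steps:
P = 39794
P*s = 39794*(-14) = -557116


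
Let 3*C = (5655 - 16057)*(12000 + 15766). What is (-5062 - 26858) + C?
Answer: -288917692/3 ≈ -9.6306e+7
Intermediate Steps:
C = -288821932/3 (C = ((5655 - 16057)*(12000 + 15766))/3 = (-10402*27766)/3 = (⅓)*(-288821932) = -288821932/3 ≈ -9.6274e+7)
(-5062 - 26858) + C = (-5062 - 26858) - 288821932/3 = -31920 - 288821932/3 = -288917692/3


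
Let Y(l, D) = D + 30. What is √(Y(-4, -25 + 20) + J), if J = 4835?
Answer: 18*√15 ≈ 69.714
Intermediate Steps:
Y(l, D) = 30 + D
√(Y(-4, -25 + 20) + J) = √((30 + (-25 + 20)) + 4835) = √((30 - 5) + 4835) = √(25 + 4835) = √4860 = 18*√15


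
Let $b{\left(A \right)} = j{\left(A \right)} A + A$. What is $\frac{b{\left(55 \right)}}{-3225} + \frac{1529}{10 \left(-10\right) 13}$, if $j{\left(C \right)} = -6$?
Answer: $- \frac{182941}{167700} \approx -1.0909$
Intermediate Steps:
$b{\left(A \right)} = - 5 A$ ($b{\left(A \right)} = - 6 A + A = - 5 A$)
$\frac{b{\left(55 \right)}}{-3225} + \frac{1529}{10 \left(-10\right) 13} = \frac{\left(-5\right) 55}{-3225} + \frac{1529}{10 \left(-10\right) 13} = \left(-275\right) \left(- \frac{1}{3225}\right) + \frac{1529}{\left(-100\right) 13} = \frac{11}{129} + \frac{1529}{-1300} = \frac{11}{129} + 1529 \left(- \frac{1}{1300}\right) = \frac{11}{129} - \frac{1529}{1300} = - \frac{182941}{167700}$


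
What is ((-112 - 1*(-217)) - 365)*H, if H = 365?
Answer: -94900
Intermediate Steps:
((-112 - 1*(-217)) - 365)*H = ((-112 - 1*(-217)) - 365)*365 = ((-112 + 217) - 365)*365 = (105 - 365)*365 = -260*365 = -94900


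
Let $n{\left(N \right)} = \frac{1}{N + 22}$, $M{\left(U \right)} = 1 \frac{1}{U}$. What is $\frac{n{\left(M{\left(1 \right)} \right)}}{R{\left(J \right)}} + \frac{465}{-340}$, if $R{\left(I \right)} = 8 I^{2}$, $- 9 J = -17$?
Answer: $- \frac{72645}{53176} \approx -1.3661$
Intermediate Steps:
$M{\left(U \right)} = \frac{1}{U}$
$J = \frac{17}{9}$ ($J = \left(- \frac{1}{9}\right) \left(-17\right) = \frac{17}{9} \approx 1.8889$)
$n{\left(N \right)} = \frac{1}{22 + N}$
$\frac{n{\left(M{\left(1 \right)} \right)}}{R{\left(J \right)}} + \frac{465}{-340} = \frac{1}{\left(22 + 1^{-1}\right) 8 \left(\frac{17}{9}\right)^{2}} + \frac{465}{-340} = \frac{1}{\left(22 + 1\right) 8 \cdot \frac{289}{81}} + 465 \left(- \frac{1}{340}\right) = \frac{1}{23 \cdot \frac{2312}{81}} - \frac{93}{68} = \frac{1}{23} \cdot \frac{81}{2312} - \frac{93}{68} = \frac{81}{53176} - \frac{93}{68} = - \frac{72645}{53176}$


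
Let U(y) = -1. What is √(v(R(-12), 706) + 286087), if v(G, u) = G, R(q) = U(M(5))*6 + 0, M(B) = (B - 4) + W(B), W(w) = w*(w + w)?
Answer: √286081 ≈ 534.87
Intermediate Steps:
W(w) = 2*w² (W(w) = w*(2*w) = 2*w²)
M(B) = -4 + B + 2*B² (M(B) = (B - 4) + 2*B² = (-4 + B) + 2*B² = -4 + B + 2*B²)
R(q) = -6 (R(q) = -1*6 + 0 = -6 + 0 = -6)
√(v(R(-12), 706) + 286087) = √(-6 + 286087) = √286081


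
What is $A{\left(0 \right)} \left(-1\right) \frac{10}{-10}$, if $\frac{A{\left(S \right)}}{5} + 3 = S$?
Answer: $-15$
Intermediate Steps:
$A{\left(S \right)} = -15 + 5 S$
$A{\left(0 \right)} \left(-1\right) \frac{10}{-10} = \left(-15 + 5 \cdot 0\right) \left(-1\right) \frac{10}{-10} = \left(-15 + 0\right) \left(-1\right) 10 \left(- \frac{1}{10}\right) = \left(-15\right) \left(-1\right) \left(-1\right) = 15 \left(-1\right) = -15$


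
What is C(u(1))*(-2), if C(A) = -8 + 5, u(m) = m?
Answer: 6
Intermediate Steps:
C(A) = -3
C(u(1))*(-2) = -3*(-2) = 6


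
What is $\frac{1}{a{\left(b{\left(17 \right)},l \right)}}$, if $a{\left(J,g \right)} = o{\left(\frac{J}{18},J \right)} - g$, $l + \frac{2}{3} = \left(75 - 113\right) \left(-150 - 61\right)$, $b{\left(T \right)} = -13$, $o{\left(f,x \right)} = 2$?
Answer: $- \frac{3}{24046} \approx -0.00012476$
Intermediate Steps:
$l = \frac{24052}{3}$ ($l = - \frac{2}{3} + \left(75 - 113\right) \left(-150 - 61\right) = - \frac{2}{3} - -8018 = - \frac{2}{3} + 8018 = \frac{24052}{3} \approx 8017.3$)
$a{\left(J,g \right)} = 2 - g$
$\frac{1}{a{\left(b{\left(17 \right)},l \right)}} = \frac{1}{2 - \frac{24052}{3}} = \frac{1}{- \frac{24046}{3}} = - \frac{3}{24046}$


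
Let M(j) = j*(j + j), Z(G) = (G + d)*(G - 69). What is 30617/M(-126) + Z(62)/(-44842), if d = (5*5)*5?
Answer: 101035063/101701656 ≈ 0.99345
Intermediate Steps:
d = 125 (d = 25*5 = 125)
Z(G) = (-69 + G)*(125 + G) (Z(G) = (G + 125)*(G - 69) = (125 + G)*(-69 + G) = (-69 + G)*(125 + G))
M(j) = 2*j**2 (M(j) = j*(2*j) = 2*j**2)
30617/M(-126) + Z(62)/(-44842) = 30617/((2*(-126)**2)) + (-8625 + 62**2 + 56*62)/(-44842) = 30617/((2*15876)) + (-8625 + 3844 + 3472)*(-1/44842) = 30617/31752 - 1309*(-1/44842) = 30617*(1/31752) + 187/6406 = 30617/31752 + 187/6406 = 101035063/101701656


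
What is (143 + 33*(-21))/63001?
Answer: -550/63001 ≈ -0.0087300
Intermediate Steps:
(143 + 33*(-21))/63001 = (143 - 693)*(1/63001) = -550*1/63001 = -550/63001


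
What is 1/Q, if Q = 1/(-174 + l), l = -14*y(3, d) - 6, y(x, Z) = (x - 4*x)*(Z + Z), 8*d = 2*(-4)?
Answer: -432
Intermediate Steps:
d = -1 (d = (2*(-4))/8 = (1/8)*(-8) = -1)
y(x, Z) = -6*Z*x (y(x, Z) = (-3*x)*(2*Z) = -6*Z*x)
l = -258 (l = -(-84)*(-1)*3 - 6 = -14*18 - 6 = -252 - 6 = -258)
Q = -1/432 (Q = 1/(-174 - 258) = 1/(-432) = -1/432 ≈ -0.0023148)
1/Q = 1/(-1/432) = -432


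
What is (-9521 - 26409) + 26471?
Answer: -9459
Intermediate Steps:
(-9521 - 26409) + 26471 = -35930 + 26471 = -9459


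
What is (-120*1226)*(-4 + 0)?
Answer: 588480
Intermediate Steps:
(-120*1226)*(-4 + 0) = -147120*(-4) = 588480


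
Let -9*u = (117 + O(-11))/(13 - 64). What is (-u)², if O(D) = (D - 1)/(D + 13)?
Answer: 1369/23409 ≈ 0.058482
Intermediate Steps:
O(D) = (-1 + D)/(13 + D)
u = 37/153 (u = -(117 + (-1 - 11)/(13 - 11))/(9*(13 - 64)) = -(117 - 12/2)/(9*(-51)) = -(117 + (½)*(-12))*(-1)/(9*51) = -(117 - 6)*(-1)/(9*51) = -37*(-1)/(3*51) = -⅑*(-37/17) = 37/153 ≈ 0.24183)
(-u)² = (-1*37/153)² = (-37/153)² = 1369/23409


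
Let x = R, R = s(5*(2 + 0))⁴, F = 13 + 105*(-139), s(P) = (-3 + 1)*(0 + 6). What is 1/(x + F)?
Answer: 1/6154 ≈ 0.00016250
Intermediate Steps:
s(P) = -12 (s(P) = -2*6 = -12)
F = -14582 (F = 13 - 14595 = -14582)
R = 20736 (R = (-12)⁴ = 20736)
x = 20736
1/(x + F) = 1/(20736 - 14582) = 1/6154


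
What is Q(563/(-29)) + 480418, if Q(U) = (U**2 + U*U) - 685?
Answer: 404089391/841 ≈ 4.8049e+5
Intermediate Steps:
Q(U) = -685 + 2*U**2 (Q(U) = (U**2 + U**2) - 685 = 2*U**2 - 685 = -685 + 2*U**2)
Q(563/(-29)) + 480418 = (-685 + 2*(563/(-29))**2) + 480418 = (-685 + 2*(563*(-1/29))**2) + 480418 = (-685 + 2*(-563/29)**2) + 480418 = (-685 + 2*(316969/841)) + 480418 = (-685 + 633938/841) + 480418 = 57853/841 + 480418 = 404089391/841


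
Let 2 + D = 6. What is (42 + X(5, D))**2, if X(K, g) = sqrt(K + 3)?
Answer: 1772 + 168*sqrt(2) ≈ 2009.6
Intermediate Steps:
D = 4 (D = -2 + 6 = 4)
X(K, g) = sqrt(3 + K)
(42 + X(5, D))**2 = (42 + sqrt(3 + 5))**2 = (42 + sqrt(8))**2 = (42 + 2*sqrt(2))**2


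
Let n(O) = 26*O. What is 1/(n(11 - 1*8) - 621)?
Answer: -1/543 ≈ -0.0018416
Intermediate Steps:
1/(n(11 - 1*8) - 621) = 1/(26*(11 - 1*8) - 621) = 1/(26*(11 - 8) - 621) = 1/(26*3 - 621) = 1/(78 - 621) = 1/(-543) = -1/543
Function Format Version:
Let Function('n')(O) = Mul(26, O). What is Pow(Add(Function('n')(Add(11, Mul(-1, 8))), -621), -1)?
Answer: Rational(-1, 543) ≈ -0.0018416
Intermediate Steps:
Pow(Add(Function('n')(Add(11, Mul(-1, 8))), -621), -1) = Pow(Add(Mul(26, Add(11, Mul(-1, 8))), -621), -1) = Pow(Add(Mul(26, Add(11, -8)), -621), -1) = Pow(Add(Mul(26, 3), -621), -1) = Pow(Add(78, -621), -1) = Pow(-543, -1) = Rational(-1, 543)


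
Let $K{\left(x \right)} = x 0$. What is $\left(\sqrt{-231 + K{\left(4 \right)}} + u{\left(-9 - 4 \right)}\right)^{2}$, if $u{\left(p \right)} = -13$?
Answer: $\left(13 - i \sqrt{231}\right)^{2} \approx -62.0 - 395.17 i$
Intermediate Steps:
$K{\left(x \right)} = 0$
$\left(\sqrt{-231 + K{\left(4 \right)}} + u{\left(-9 - 4 \right)}\right)^{2} = \left(\sqrt{-231 + 0} - 13\right)^{2} = \left(\sqrt{-231} - 13\right)^{2} = \left(i \sqrt{231} - 13\right)^{2} = \left(-13 + i \sqrt{231}\right)^{2}$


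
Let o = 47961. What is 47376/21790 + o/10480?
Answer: 154157067/22835920 ≈ 6.7506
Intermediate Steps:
47376/21790 + o/10480 = 47376/21790 + 47961/10480 = 47376*(1/21790) + 47961*(1/10480) = 23688/10895 + 47961/10480 = 154157067/22835920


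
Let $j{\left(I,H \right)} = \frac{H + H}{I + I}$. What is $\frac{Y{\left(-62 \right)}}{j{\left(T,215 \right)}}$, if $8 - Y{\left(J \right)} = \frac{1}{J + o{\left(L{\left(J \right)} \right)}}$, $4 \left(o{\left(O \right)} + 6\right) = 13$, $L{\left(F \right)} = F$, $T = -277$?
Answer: $- \frac{575052}{55685} \approx -10.327$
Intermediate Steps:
$o{\left(O \right)} = - \frac{11}{4}$ ($o{\left(O \right)} = -6 + \frac{1}{4} \cdot 13 = -6 + \frac{13}{4} = - \frac{11}{4}$)
$Y{\left(J \right)} = 8 - \frac{1}{- \frac{11}{4} + J}$ ($Y{\left(J \right)} = 8 - \frac{1}{J - \frac{11}{4}} = 8 - \frac{1}{- \frac{11}{4} + J}$)
$j{\left(I,H \right)} = \frac{H}{I}$ ($j{\left(I,H \right)} = \frac{2 H}{2 I} = 2 H \frac{1}{2 I} = \frac{H}{I}$)
$\frac{Y{\left(-62 \right)}}{j{\left(T,215 \right)}} = \frac{4 \frac{1}{-11 + 4 \left(-62\right)} \left(-23 + 8 \left(-62\right)\right)}{215 \frac{1}{-277}} = \frac{4 \frac{1}{-11 - 248} \left(-23 - 496\right)}{215 \left(- \frac{1}{277}\right)} = \frac{4 \frac{1}{-259} \left(-519\right)}{- \frac{215}{277}} = 4 \left(- \frac{1}{259}\right) \left(-519\right) \left(- \frac{277}{215}\right) = \frac{2076}{259} \left(- \frac{277}{215}\right) = - \frac{575052}{55685}$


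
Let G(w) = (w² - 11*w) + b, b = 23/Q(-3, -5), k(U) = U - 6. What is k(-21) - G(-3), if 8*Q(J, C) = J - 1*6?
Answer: -437/9 ≈ -48.556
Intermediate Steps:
k(U) = -6 + U
Q(J, C) = -¾ + J/8 (Q(J, C) = (J - 1*6)/8 = (J - 6)/8 = (-6 + J)/8 = -¾ + J/8)
b = -184/9 (b = 23/(-¾ + (⅛)*(-3)) = 23/(-¾ - 3/8) = 23/(-9/8) = 23*(-8/9) = -184/9 ≈ -20.444)
G(w) = -184/9 + w² - 11*w (G(w) = (w² - 11*w) - 184/9 = -184/9 + w² - 11*w)
k(-21) - G(-3) = (-6 - 21) - (-184/9 + (-3)² - 11*(-3)) = -27 - (-184/9 + 9 + 33) = -27 - 1*194/9 = -27 - 194/9 = -437/9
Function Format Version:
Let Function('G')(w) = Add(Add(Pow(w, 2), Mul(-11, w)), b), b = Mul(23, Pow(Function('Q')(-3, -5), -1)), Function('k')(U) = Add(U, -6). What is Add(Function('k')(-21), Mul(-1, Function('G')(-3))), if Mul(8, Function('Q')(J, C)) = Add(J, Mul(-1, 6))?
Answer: Rational(-437, 9) ≈ -48.556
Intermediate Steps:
Function('k')(U) = Add(-6, U)
Function('Q')(J, C) = Add(Rational(-3, 4), Mul(Rational(1, 8), J)) (Function('Q')(J, C) = Mul(Rational(1, 8), Add(J, Mul(-1, 6))) = Mul(Rational(1, 8), Add(J, -6)) = Mul(Rational(1, 8), Add(-6, J)) = Add(Rational(-3, 4), Mul(Rational(1, 8), J)))
b = Rational(-184, 9) (b = Mul(23, Pow(Add(Rational(-3, 4), Mul(Rational(1, 8), -3)), -1)) = Mul(23, Pow(Add(Rational(-3, 4), Rational(-3, 8)), -1)) = Mul(23, Pow(Rational(-9, 8), -1)) = Mul(23, Rational(-8, 9)) = Rational(-184, 9) ≈ -20.444)
Function('G')(w) = Add(Rational(-184, 9), Pow(w, 2), Mul(-11, w)) (Function('G')(w) = Add(Add(Pow(w, 2), Mul(-11, w)), Rational(-184, 9)) = Add(Rational(-184, 9), Pow(w, 2), Mul(-11, w)))
Add(Function('k')(-21), Mul(-1, Function('G')(-3))) = Add(Add(-6, -21), Mul(-1, Add(Rational(-184, 9), Pow(-3, 2), Mul(-11, -3)))) = Add(-27, Mul(-1, Add(Rational(-184, 9), 9, 33))) = Add(-27, Mul(-1, Rational(194, 9))) = Add(-27, Rational(-194, 9)) = Rational(-437, 9)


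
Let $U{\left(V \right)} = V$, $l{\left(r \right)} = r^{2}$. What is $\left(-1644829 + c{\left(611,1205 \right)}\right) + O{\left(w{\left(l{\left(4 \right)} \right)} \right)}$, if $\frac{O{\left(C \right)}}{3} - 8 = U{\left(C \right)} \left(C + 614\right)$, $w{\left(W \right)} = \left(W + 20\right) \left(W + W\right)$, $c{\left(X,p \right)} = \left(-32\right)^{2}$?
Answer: $4459515$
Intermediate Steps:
$c{\left(X,p \right)} = 1024$
$w{\left(W \right)} = 2 W \left(20 + W\right)$ ($w{\left(W \right)} = \left(20 + W\right) 2 W = 2 W \left(20 + W\right)$)
$O{\left(C \right)} = 24 + 3 C \left(614 + C\right)$ ($O{\left(C \right)} = 24 + 3 C \left(C + 614\right) = 24 + 3 C \left(614 + C\right)$)
$\left(-1644829 + c{\left(611,1205 \right)}\right) + O{\left(w{\left(l{\left(4 \right)} \right)} \right)} = \left(-1644829 + 1024\right) + \left(24 + 3 \left(2 \cdot 4^{2} \left(20 + 4^{2}\right)\right)^{2} + 1842 \cdot 2 \cdot 4^{2} \left(20 + 4^{2}\right)\right) = -1643805 + \left(24 + 3 \left(2 \cdot 16 \left(20 + 16\right)\right)^{2} + 1842 \cdot 2 \cdot 16 \left(20 + 16\right)\right) = -1643805 + \left(24 + 3 \left(2 \cdot 16 \cdot 36\right)^{2} + 1842 \cdot 2 \cdot 16 \cdot 36\right) = -1643805 + \left(24 + 3 \cdot 1152^{2} + 1842 \cdot 1152\right) = -1643805 + \left(24 + 3 \cdot 1327104 + 2121984\right) = -1643805 + \left(24 + 3981312 + 2121984\right) = -1643805 + 6103320 = 4459515$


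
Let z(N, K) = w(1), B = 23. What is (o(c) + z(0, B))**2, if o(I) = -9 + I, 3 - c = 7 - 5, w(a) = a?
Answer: 49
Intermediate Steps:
z(N, K) = 1
c = 1 (c = 3 - (7 - 5) = 3 - 1*2 = 3 - 2 = 1)
(o(c) + z(0, B))**2 = ((-9 + 1) + 1)**2 = (-8 + 1)**2 = (-7)**2 = 49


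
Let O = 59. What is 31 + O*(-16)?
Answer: -913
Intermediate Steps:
31 + O*(-16) = 31 + 59*(-16) = 31 - 944 = -913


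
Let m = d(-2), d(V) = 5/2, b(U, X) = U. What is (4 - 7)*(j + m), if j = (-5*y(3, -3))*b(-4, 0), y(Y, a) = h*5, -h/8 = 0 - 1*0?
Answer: -15/2 ≈ -7.5000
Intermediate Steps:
h = 0 (h = -8*(0 - 1*0) = -8*(0 + 0) = -8*0 = 0)
y(Y, a) = 0 (y(Y, a) = 0*5 = 0)
d(V) = 5/2 (d(V) = 5*(½) = 5/2)
m = 5/2 ≈ 2.5000
j = 0 (j = -5*0*(-4) = 0*(-4) = 0)
(4 - 7)*(j + m) = (4 - 7)*(0 + 5/2) = -3*5/2 = -15/2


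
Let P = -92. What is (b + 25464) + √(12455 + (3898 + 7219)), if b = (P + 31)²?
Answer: 29185 + 2*√5893 ≈ 29339.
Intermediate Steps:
b = 3721 (b = (-92 + 31)² = (-61)² = 3721)
(b + 25464) + √(12455 + (3898 + 7219)) = (3721 + 25464) + √(12455 + (3898 + 7219)) = 29185 + √(12455 + 11117) = 29185 + √23572 = 29185 + 2*√5893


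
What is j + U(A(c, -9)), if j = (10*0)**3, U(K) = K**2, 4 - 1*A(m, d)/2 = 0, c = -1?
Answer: 64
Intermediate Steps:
A(m, d) = 8 (A(m, d) = 8 - 2*0 = 8 + 0 = 8)
j = 0 (j = 0**3 = 0)
j + U(A(c, -9)) = 0 + 8**2 = 0 + 64 = 64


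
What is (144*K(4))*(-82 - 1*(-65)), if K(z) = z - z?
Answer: 0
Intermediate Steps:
K(z) = 0
(144*K(4))*(-82 - 1*(-65)) = (144*0)*(-82 - 1*(-65)) = 0*(-82 + 65) = 0*(-17) = 0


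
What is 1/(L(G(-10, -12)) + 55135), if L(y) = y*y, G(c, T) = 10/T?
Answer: 36/1984885 ≈ 1.8137e-5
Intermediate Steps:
L(y) = y**2
1/(L(G(-10, -12)) + 55135) = 1/((10/(-12))**2 + 55135) = 1/((10*(-1/12))**2 + 55135) = 1/((-5/6)**2 + 55135) = 1/(25/36 + 55135) = 1/(1984885/36) = 36/1984885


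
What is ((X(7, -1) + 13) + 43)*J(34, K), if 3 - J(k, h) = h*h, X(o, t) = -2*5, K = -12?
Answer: -6486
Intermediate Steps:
X(o, t) = -10
J(k, h) = 3 - h² (J(k, h) = 3 - h*h = 3 - h²)
((X(7, -1) + 13) + 43)*J(34, K) = ((-10 + 13) + 43)*(3 - 1*(-12)²) = (3 + 43)*(3 - 1*144) = 46*(3 - 144) = 46*(-141) = -6486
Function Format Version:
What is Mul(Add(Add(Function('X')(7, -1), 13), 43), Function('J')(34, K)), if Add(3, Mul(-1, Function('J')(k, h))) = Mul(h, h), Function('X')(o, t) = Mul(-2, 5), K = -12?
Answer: -6486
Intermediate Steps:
Function('X')(o, t) = -10
Function('J')(k, h) = Add(3, Mul(-1, Pow(h, 2))) (Function('J')(k, h) = Add(3, Mul(-1, Mul(h, h))) = Add(3, Mul(-1, Pow(h, 2))))
Mul(Add(Add(Function('X')(7, -1), 13), 43), Function('J')(34, K)) = Mul(Add(Add(-10, 13), 43), Add(3, Mul(-1, Pow(-12, 2)))) = Mul(Add(3, 43), Add(3, Mul(-1, 144))) = Mul(46, Add(3, -144)) = Mul(46, -141) = -6486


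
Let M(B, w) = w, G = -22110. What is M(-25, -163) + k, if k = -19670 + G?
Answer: -41943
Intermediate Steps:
k = -41780 (k = -19670 - 22110 = -41780)
M(-25, -163) + k = -163 - 41780 = -41943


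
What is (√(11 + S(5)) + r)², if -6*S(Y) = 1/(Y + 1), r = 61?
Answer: (366 + √395)²/36 ≈ 4136.1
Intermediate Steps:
S(Y) = -1/(6*(1 + Y)) (S(Y) = -1/(6*(Y + 1)) = -1/(6*(1 + Y)))
(√(11 + S(5)) + r)² = (√(11 - 1/(6 + 6*5)) + 61)² = (√(11 - 1/(6 + 30)) + 61)² = (√(11 - 1/36) + 61)² = (√(395/36) + 61)² = (√395/6 + 61)² = (61 + √395/6)²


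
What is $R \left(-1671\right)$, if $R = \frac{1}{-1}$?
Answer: $1671$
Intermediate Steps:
$R = -1$
$R \left(-1671\right) = \left(-1\right) \left(-1671\right) = 1671$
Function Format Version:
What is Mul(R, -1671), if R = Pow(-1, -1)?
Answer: 1671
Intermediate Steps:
R = -1
Mul(R, -1671) = Mul(-1, -1671) = 1671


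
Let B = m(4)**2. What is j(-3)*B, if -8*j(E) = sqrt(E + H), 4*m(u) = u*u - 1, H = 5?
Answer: -225*sqrt(2)/128 ≈ -2.4859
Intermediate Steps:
m(u) = -1/4 + u**2/4 (m(u) = (u*u - 1)/4 = (u**2 - 1)/4 = (-1 + u**2)/4 = -1/4 + u**2/4)
B = 225/16 (B = (-1/4 + (1/4)*4**2)**2 = (-1/4 + (1/4)*16)**2 = (-1/4 + 4)**2 = (15/4)**2 = 225/16 ≈ 14.063)
j(E) = -sqrt(5 + E)/8 (j(E) = -sqrt(E + 5)/8 = -sqrt(5 + E)/8)
j(-3)*B = -sqrt(5 - 3)/8*(225/16) = -sqrt(2)/8*(225/16) = -225*sqrt(2)/128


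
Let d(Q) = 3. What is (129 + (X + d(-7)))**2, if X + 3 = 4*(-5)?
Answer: 11881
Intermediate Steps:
X = -23 (X = -3 + 4*(-5) = -3 - 20 = -23)
(129 + (X + d(-7)))**2 = (129 + (-23 + 3))**2 = (129 - 20)**2 = 109**2 = 11881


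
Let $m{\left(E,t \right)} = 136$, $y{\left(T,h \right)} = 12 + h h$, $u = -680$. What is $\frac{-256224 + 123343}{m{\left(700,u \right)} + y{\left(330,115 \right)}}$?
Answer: $- \frac{132881}{13373} \approx -9.9365$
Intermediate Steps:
$y{\left(T,h \right)} = 12 + h^{2}$
$\frac{-256224 + 123343}{m{\left(700,u \right)} + y{\left(330,115 \right)}} = \frac{-256224 + 123343}{136 + \left(12 + 115^{2}\right)} = - \frac{132881}{136 + \left(12 + 13225\right)} = - \frac{132881}{136 + 13237} = - \frac{132881}{13373}$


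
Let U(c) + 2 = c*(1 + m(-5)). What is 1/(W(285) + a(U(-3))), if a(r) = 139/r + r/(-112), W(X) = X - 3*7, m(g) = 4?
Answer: 1904/487377 ≈ 0.0039066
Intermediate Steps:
W(X) = -21 + X (W(X) = X - 21 = -21 + X)
U(c) = -2 + 5*c (U(c) = -2 + c*(1 + 4) = -2 + c*5 = -2 + 5*c)
a(r) = 139/r - r/112 (a(r) = 139/r + r*(-1/112) = 139/r - r/112)
1/(W(285) + a(U(-3))) = 1/((-21 + 285) + (139/(-2 + 5*(-3)) - (-2 + 5*(-3))/112)) = 1/(264 + (139/(-2 - 15) - (-2 - 15)/112)) = 1/(264 + (139/(-17) - 1/112*(-17))) = 1/(264 + (139*(-1/17) + 17/112)) = 1/(264 + (-139/17 + 17/112)) = 1/(264 - 15279/1904) = 1/(487377/1904) = 1904/487377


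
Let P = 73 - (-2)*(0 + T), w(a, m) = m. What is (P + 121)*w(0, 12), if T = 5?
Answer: 2448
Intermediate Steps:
P = 83 (P = 73 - (-2)*(0 + 5) = 73 - (-2)*5 = 73 - 1*(-10) = 73 + 10 = 83)
(P + 121)*w(0, 12) = (83 + 121)*12 = 204*12 = 2448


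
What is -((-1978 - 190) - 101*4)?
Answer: 2572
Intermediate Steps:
-((-1978 - 190) - 101*4) = -(-2168 - 1*404) = -(-2168 - 404) = -1*(-2572) = 2572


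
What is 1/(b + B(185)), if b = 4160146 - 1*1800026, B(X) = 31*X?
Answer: 1/2365855 ≈ 4.2268e-7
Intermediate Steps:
b = 2360120 (b = 4160146 - 1800026 = 2360120)
1/(b + B(185)) = 1/(2360120 + 31*185) = 1/(2360120 + 5735) = 1/2365855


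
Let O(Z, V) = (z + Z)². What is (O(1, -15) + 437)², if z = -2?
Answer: 191844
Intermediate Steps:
O(Z, V) = (-2 + Z)²
(O(1, -15) + 437)² = ((-2 + 1)² + 437)² = ((-1)² + 437)² = (1 + 437)² = 438² = 191844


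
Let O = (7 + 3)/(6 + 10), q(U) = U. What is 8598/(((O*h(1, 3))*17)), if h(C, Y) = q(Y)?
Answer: 22928/85 ≈ 269.74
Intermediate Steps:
h(C, Y) = Y
O = 5/8 (O = 10/16 = 10*(1/16) = 5/8 ≈ 0.62500)
8598/(((O*h(1, 3))*17)) = 8598/((((5/8)*3)*17)) = 8598/(((15/8)*17)) = 8598/(255/8) = 8598*(8/255) = 22928/85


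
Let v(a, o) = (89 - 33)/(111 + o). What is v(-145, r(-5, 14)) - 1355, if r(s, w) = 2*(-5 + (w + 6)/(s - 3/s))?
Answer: -1369289/1011 ≈ -1354.4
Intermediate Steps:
r(s, w) = -10 + 2*(6 + w)/(s - 3/s) (r(s, w) = 2*(-5 + (6 + w)/(s - 3/s)) = -10 + 2*(6 + w)/(s - 3/s))
v(a, o) = 56/(111 + o)
v(-145, r(-5, 14)) - 1355 = 56/(111 + 2*(15 - 5*(-5)² + 6*(-5) - 5*14)/(-3 + (-5)²)) - 1355 = 56/(111 + 2*(15 - 5*25 - 30 - 70)/(-3 + 25)) - 1355 = 56/(111 + 2*(15 - 125 - 30 - 70)/22) - 1355 = 56/(111 + 2*(1/22)*(-210)) - 1355 = 56/(111 - 210/11) - 1355 = 56/(1011/11) - 1355 = 56*(11/1011) - 1355 = 616/1011 - 1355 = -1369289/1011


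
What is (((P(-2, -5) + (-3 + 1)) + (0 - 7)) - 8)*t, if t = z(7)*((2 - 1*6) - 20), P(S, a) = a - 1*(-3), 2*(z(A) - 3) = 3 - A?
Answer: 456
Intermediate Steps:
z(A) = 9/2 - A/2 (z(A) = 3 + (3 - A)/2 = 3 + (3/2 - A/2) = 9/2 - A/2)
P(S, a) = 3 + a (P(S, a) = a + 3 = 3 + a)
t = -24 (t = (9/2 - ½*7)*((2 - 1*6) - 20) = (9/2 - 7/2)*((2 - 6) - 20) = 1*(-4 - 20) = 1*(-24) = -24)
(((P(-2, -5) + (-3 + 1)) + (0 - 7)) - 8)*t = ((((3 - 5) + (-3 + 1)) + (0 - 7)) - 8)*(-24) = (((-2 - 2) - 7) - 8)*(-24) = ((-4 - 7) - 8)*(-24) = (-11 - 8)*(-24) = -19*(-24) = 456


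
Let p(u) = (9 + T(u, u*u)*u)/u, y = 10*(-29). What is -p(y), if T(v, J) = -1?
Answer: 299/290 ≈ 1.0310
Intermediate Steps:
y = -290
p(u) = (9 - u)/u
-p(y) = -(9 - 1*(-290))/(-290) = -(-1)*(9 + 290)/290 = -(-1)*299/290 = -1*(-299/290) = 299/290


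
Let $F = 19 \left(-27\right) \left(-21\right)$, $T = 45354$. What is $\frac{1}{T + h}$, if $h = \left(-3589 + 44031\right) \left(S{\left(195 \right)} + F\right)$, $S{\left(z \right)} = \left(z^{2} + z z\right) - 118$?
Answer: $\frac{1}{3506568964} \approx 2.8518 \cdot 10^{-10}$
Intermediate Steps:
$S{\left(z \right)} = -118 + 2 z^{2}$ ($S{\left(z \right)} = \left(z^{2} + z^{2}\right) - 118 = 2 z^{2} - 118 = -118 + 2 z^{2}$)
$F = 10773$ ($F = \left(-513\right) \left(-21\right) = 10773$)
$h = 3506523610$ ($h = \left(-3589 + 44031\right) \left(\left(-118 + 2 \cdot 195^{2}\right) + 10773\right) = 40442 \left(\left(-118 + 2 \cdot 38025\right) + 10773\right) = 40442 \left(\left(-118 + 76050\right) + 10773\right) = 40442 \left(75932 + 10773\right) = 40442 \cdot 86705 = 3506523610$)
$\frac{1}{T + h} = \frac{1}{45354 + 3506523610} = \frac{1}{3506568964}$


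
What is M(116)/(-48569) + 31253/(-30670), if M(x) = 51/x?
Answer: -5178855623/5082203020 ≈ -1.0190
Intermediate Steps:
M(116)/(-48569) + 31253/(-30670) = (51/116)/(-48569) + 31253/(-30670) = (51*(1/116))*(-1/48569) + 31253*(-1/30670) = (51/116)*(-1/48569) - 31253/30670 = -3/331412 - 31253/30670 = -5178855623/5082203020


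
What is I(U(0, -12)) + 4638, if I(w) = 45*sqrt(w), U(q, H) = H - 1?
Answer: 4638 + 45*I*sqrt(13) ≈ 4638.0 + 162.25*I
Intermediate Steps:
U(q, H) = -1 + H
I(U(0, -12)) + 4638 = 45*sqrt(-1 - 12) + 4638 = 45*sqrt(-13) + 4638 = 45*(I*sqrt(13)) + 4638 = 45*I*sqrt(13) + 4638 = 4638 + 45*I*sqrt(13)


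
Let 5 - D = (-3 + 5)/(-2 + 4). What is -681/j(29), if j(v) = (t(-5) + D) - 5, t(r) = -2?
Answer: 227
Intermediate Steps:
D = 4 (D = 5 - (-3 + 5)/(-2 + 4) = 5 - 2/2 = 5 - 1*1 = 5 - 1 = 4)
j(v) = -3 (j(v) = (-2 + 4) - 5 = 2 - 5 = -3)
-681/j(29) = -681/(-3) = -681*(-⅓) = 227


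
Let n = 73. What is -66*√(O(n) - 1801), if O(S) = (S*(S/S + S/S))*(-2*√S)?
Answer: -66*I*√(1801 + 292*√73) ≈ -4325.8*I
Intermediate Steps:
O(S) = -4*S^(3/2) (O(S) = (S*(1 + 1))*(-2*√S) = (S*2)*(-2*√S) = (2*S)*(-2*√S) = -4*S^(3/2))
-66*√(O(n) - 1801) = -66*√(-292*√73 - 1801) = -66*√(-1801 - 292*√73)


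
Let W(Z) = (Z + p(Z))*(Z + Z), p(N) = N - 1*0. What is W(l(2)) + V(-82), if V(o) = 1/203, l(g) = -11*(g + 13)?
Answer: 22106701/203 ≈ 1.0890e+5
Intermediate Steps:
p(N) = N (p(N) = N + 0 = N)
l(g) = -143 - 11*g (l(g) = -11*(13 + g) = -143 - 11*g)
W(Z) = 4*Z**2 (W(Z) = (Z + Z)*(Z + Z) = (2*Z)*(2*Z) = 4*Z**2)
V(o) = 1/203
W(l(2)) + V(-82) = 4*(-143 - 11*2)**2 + 1/203 = 4*(-143 - 22)**2 + 1/203 = 4*(-165)**2 + 1/203 = 4*27225 + 1/203 = 108900 + 1/203 = 22106701/203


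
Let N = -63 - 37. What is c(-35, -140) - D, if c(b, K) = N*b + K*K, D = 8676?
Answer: 14424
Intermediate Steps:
N = -100
c(b, K) = K**2 - 100*b (c(b, K) = -100*b + K*K = -100*b + K**2 = K**2 - 100*b)
c(-35, -140) - D = ((-140)**2 - 100*(-35)) - 1*8676 = (19600 + 3500) - 8676 = 23100 - 8676 = 14424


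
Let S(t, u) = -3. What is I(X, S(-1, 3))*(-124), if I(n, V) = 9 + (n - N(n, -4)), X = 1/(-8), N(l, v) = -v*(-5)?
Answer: -7161/2 ≈ -3580.5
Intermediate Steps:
N(l, v) = 5*v (N(l, v) = -(-5)*v = 5*v)
X = -⅛ ≈ -0.12500
I(n, V) = 29 + n (I(n, V) = 9 + (n - 5*(-4)) = 9 + (n - 1*(-20)) = 9 + (n + 20) = 9 + (20 + n) = 29 + n)
I(X, S(-1, 3))*(-124) = (29 - ⅛)*(-124) = (231/8)*(-124) = -7161/2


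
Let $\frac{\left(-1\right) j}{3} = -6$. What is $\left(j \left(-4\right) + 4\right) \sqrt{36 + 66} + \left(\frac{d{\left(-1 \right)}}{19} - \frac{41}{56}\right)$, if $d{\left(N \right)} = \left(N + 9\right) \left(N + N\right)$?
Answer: $- \frac{1675}{1064} - 68 \sqrt{102} \approx -688.34$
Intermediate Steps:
$j = 18$ ($j = \left(-3\right) \left(-6\right) = 18$)
$d{\left(N \right)} = 2 N \left(9 + N\right)$ ($d{\left(N \right)} = \left(9 + N\right) 2 N = 2 N \left(9 + N\right)$)
$\left(j \left(-4\right) + 4\right) \sqrt{36 + 66} + \left(\frac{d{\left(-1 \right)}}{19} - \frac{41}{56}\right) = \left(18 \left(-4\right) + 4\right) \sqrt{36 + 66} + \left(\frac{2 \left(-1\right) \left(9 - 1\right)}{19} - \frac{41}{56}\right) = \left(-72 + 4\right) \sqrt{102} + \left(2 \left(-1\right) 8 \cdot \frac{1}{19} - \frac{41}{56}\right) = - 68 \sqrt{102} - \frac{1675}{1064} = - \frac{1675}{1064} - 68 \sqrt{102}$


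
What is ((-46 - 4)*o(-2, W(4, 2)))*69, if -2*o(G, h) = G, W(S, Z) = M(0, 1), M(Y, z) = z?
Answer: -3450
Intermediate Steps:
W(S, Z) = 1
o(G, h) = -G/2
((-46 - 4)*o(-2, W(4, 2)))*69 = ((-46 - 4)*(-1/2*(-2)))*69 = -50*1*69 = -50*69 = -3450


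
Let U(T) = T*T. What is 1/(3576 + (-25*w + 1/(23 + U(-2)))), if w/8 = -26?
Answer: 27/236953 ≈ 0.00011395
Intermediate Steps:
U(T) = T²
w = -208 (w = 8*(-26) = -208)
1/(3576 + (-25*w + 1/(23 + U(-2)))) = 1/(3576 + (-25*(-208) + 1/(23 + (-2)²))) = 1/(3576 + (5200 + 1/(23 + 4))) = 1/(3576 + (5200 + 1/27)) = 1/(3576 + 140401/27) = 1/(236953/27) = 27/236953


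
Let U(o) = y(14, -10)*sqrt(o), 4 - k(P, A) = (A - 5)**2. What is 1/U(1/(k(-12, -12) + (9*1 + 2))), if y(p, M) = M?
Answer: I*sqrt(274)/10 ≈ 1.6553*I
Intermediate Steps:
k(P, A) = 4 - (-5 + A)**2 (k(P, A) = 4 - (A - 5)**2 = 4 - (-5 + A)**2)
U(o) = -10*sqrt(o)
1/U(1/(k(-12, -12) + (9*1 + 2))) = 1/(-10*I/sqrt(-15 + (-5 - 12)**2)) = 1/(-10*I*sqrt(274)/274) = 1/(-5*I*sqrt(274)/137) = I*sqrt(274)/10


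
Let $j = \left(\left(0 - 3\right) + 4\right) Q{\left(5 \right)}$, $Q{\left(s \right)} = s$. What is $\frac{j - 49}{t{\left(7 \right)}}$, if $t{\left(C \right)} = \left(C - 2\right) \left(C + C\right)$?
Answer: $- \frac{22}{35} \approx -0.62857$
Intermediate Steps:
$j = 5$ ($j = \left(\left(0 - 3\right) + 4\right) 5 = \left(-3 + 4\right) 5 = 1 \cdot 5 = 5$)
$t{\left(C \right)} = 2 C \left(-2 + C\right)$ ($t{\left(C \right)} = \left(-2 + C\right) 2 C = 2 C \left(-2 + C\right)$)
$\frac{j - 49}{t{\left(7 \right)}} = \frac{5 - 49}{2 \cdot 7 \left(-2 + 7\right)} = \frac{1}{2 \cdot 7 \cdot 5} \left(-44\right) = \frac{1}{70} \left(-44\right) = - \frac{22}{35}$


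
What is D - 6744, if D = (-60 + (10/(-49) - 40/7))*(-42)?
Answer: -27828/7 ≈ -3975.4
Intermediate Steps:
D = 19380/7 (D = (-60 + (10*(-1/49) - 40*1/7))*(-42) = (-60 + (-10/49 - 40/7))*(-42) = (-60 - 290/49)*(-42) = -3230/49*(-42) = 19380/7 ≈ 2768.6)
D - 6744 = 19380/7 - 6744 = -27828/7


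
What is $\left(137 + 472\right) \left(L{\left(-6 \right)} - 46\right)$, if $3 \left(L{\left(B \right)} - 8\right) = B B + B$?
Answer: $-17052$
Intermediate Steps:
$L{\left(B \right)} = 8 + \frac{B}{3} + \frac{B^{2}}{3}$ ($L{\left(B \right)} = 8 + \frac{B B + B}{3} = 8 + \frac{B^{2} + B}{3} = 8 + \frac{B + B^{2}}{3} = 8 + \left(\frac{B}{3} + \frac{B^{2}}{3}\right) = 8 + \frac{B}{3} + \frac{B^{2}}{3}$)
$\left(137 + 472\right) \left(L{\left(-6 \right)} - 46\right) = \left(137 + 472\right) \left(\left(8 + \frac{1}{3} \left(-6\right) + \frac{\left(-6\right)^{2}}{3}\right) - 46\right) = 609 \left(\left(8 - 2 + \frac{1}{3} \cdot 36\right) + \left(-223 + 177\right)\right) = 609 \left(\left(8 - 2 + 12\right) - 46\right) = 609 \left(18 - 46\right) = 609 \left(-28\right) = -17052$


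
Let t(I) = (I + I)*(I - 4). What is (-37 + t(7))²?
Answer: 25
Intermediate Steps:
t(I) = 2*I*(-4 + I) (t(I) = (2*I)*(-4 + I) = 2*I*(-4 + I))
(-37 + t(7))² = (-37 + 2*7*(-4 + 7))² = (-37 + 2*7*3)² = (-37 + 42)² = 5² = 25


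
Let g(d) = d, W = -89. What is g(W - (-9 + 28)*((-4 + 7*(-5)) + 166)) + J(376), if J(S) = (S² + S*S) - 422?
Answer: 279828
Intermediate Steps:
J(S) = -422 + 2*S² (J(S) = (S² + S²) - 422 = 2*S² - 422 = -422 + 2*S²)
g(W - (-9 + 28)*((-4 + 7*(-5)) + 166)) + J(376) = (-89 - (-9 + 28)*((-4 + 7*(-5)) + 166)) + (-422 + 2*376²) = (-89 - 19*((-4 - 35) + 166)) + (-422 + 2*141376) = (-89 - 19*(-39 + 166)) + (-422 + 282752) = (-89 - 19*127) + 282330 = (-89 - 1*2413) + 282330 = (-89 - 2413) + 282330 = -2502 + 282330 = 279828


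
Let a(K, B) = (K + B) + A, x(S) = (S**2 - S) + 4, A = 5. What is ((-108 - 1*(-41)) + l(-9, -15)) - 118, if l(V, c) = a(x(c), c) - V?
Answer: 58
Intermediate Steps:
x(S) = 4 + S**2 - S
a(K, B) = 5 + B + K (a(K, B) = (K + B) + 5 = (B + K) + 5 = 5 + B + K)
l(V, c) = 9 + c**2 - V (l(V, c) = (5 + c + (4 + c**2 - c)) - V = (9 + c**2) - V = 9 + c**2 - V)
((-108 - 1*(-41)) + l(-9, -15)) - 118 = ((-108 - 1*(-41)) + (9 + (-15)**2 - 1*(-9))) - 118 = ((-108 + 41) + (9 + 225 + 9)) - 118 = (-67 + 243) - 118 = 176 - 118 = 58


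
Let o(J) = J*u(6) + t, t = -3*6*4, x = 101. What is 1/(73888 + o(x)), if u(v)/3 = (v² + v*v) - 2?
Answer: 1/95026 ≈ 1.0523e-5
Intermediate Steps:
u(v) = -6 + 6*v² (u(v) = 3*((v² + v*v) - 2) = 3*((v² + v²) - 2) = 3*(2*v² - 2) = 3*(-2 + 2*v²) = -6 + 6*v²)
t = -72 (t = -18*4 = -72)
o(J) = -72 + 210*J (o(J) = J*(-6 + 6*6²) - 72 = J*(-6 + 6*36) - 72 = J*(-6 + 216) - 72 = J*210 - 72 = 210*J - 72 = -72 + 210*J)
1/(73888 + o(x)) = 1/(73888 + (-72 + 210*101)) = 1/(73888 + (-72 + 21210)) = 1/(73888 + 21138) = 1/95026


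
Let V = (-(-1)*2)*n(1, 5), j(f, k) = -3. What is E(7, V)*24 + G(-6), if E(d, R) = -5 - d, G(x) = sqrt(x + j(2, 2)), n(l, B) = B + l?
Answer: -288 + 3*I ≈ -288.0 + 3.0*I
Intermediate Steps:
G(x) = sqrt(-3 + x) (G(x) = sqrt(x - 3) = sqrt(-3 + x))
V = 12 (V = (-(-1)*2)*(5 + 1) = -1*(-2)*6 = 2*6 = 12)
E(7, V)*24 + G(-6) = (-5 - 1*7)*24 + sqrt(-3 - 6) = (-5 - 7)*24 + sqrt(-9) = -12*24 + 3*I = -288 + 3*I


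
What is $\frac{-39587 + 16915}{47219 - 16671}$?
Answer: $- \frac{5668}{7637} \approx -0.74218$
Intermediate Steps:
$\frac{-39587 + 16915}{47219 - 16671} = - \frac{22672}{30548} = \left(-22672\right) \frac{1}{30548} = - \frac{5668}{7637}$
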